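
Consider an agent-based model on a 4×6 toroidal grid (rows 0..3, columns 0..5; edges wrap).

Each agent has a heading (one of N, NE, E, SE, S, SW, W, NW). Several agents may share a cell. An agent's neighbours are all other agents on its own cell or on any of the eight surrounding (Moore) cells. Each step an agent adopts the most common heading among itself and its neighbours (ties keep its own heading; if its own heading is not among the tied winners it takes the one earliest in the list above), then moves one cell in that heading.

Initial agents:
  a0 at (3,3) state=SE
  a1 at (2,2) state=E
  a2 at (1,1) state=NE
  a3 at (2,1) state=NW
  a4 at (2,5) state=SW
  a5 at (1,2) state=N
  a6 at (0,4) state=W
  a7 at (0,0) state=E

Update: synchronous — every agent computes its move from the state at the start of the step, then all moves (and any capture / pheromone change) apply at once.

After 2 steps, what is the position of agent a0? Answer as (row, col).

(1, 5)

t=1: a0@(0,4):SE a1@(2,3):E a2@(1,2):E a3@(1,0):NW a4@(3,4):SW a5@(0,2):N a6@(0,3):W a7@(0,1):E
t=2: a0@(1,5):SE a1@(2,4):E a2@(1,3):E a3@(0,5):NW a4@(0,3):SW a5@(0,3):E a6@(0,2):W a7@(0,2):E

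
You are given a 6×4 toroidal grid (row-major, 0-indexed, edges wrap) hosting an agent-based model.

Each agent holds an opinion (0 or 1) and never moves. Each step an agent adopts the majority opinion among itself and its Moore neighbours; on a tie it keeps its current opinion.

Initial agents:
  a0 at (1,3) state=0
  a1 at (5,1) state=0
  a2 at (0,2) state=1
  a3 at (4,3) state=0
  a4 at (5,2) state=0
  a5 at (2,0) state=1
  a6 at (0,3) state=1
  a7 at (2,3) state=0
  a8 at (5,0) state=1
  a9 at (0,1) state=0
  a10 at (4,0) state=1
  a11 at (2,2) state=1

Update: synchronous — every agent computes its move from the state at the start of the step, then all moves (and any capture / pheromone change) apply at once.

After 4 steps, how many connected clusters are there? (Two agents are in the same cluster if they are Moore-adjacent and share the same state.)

2

t=1: a0@(1,3):1 a1@(5,1):0 a2@(0,2):0 a3@(4,3):0 a4@(5,2):0 a5@(2,0):0 a6@(0,3):1 a7@(2,3):0 a8@(5,0):1 a9@(0,1):0 a10@(4,0):1 a11@(2,2):0
t=2: a0@(1,3):0 a1@(5,1):0 a2@(0,2):0 a3@(4,3):0 a4@(5,2):0 a5@(2,0):0 a6@(0,3):1 a7@(2,3):0 a8@(5,0):1 a9@(0,1):0 a10@(4,0):1 a11@(2,2):0
t=3: a0@(1,3):0 a1@(5,1):0 a2@(0,2):0 a3@(4,3):0 a4@(5,2):0 a5@(2,0):0 a6@(0,3):0 a7@(2,3):0 a8@(5,0):1 a9@(0,1):0 a10@(4,0):1 a11@(2,2):0
t=4: a0@(1,3):0 a1@(5,1):0 a2@(0,2):0 a3@(4,3):0 a4@(5,2):0 a5@(2,0):0 a6@(0,3):0 a7@(2,3):0 a8@(5,0):0 a9@(0,1):0 a10@(4,0):1 a11@(2,2):0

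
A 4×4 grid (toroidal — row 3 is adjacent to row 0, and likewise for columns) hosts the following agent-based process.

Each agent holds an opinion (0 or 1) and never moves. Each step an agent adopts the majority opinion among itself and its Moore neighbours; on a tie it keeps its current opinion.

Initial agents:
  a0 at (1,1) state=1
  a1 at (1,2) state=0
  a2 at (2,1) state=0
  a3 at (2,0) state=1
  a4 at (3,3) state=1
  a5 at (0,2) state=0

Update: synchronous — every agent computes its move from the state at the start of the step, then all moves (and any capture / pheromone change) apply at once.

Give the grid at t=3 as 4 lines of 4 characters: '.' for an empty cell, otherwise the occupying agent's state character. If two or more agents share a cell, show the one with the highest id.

t=1: a0@(1,1):0 a1@(1,2):0 a2@(2,1):0 a3@(2,0):1 a4@(3,3):1 a5@(0,2):0
t=2: (unchanged — steady state)

..0.
.00.
10..
...1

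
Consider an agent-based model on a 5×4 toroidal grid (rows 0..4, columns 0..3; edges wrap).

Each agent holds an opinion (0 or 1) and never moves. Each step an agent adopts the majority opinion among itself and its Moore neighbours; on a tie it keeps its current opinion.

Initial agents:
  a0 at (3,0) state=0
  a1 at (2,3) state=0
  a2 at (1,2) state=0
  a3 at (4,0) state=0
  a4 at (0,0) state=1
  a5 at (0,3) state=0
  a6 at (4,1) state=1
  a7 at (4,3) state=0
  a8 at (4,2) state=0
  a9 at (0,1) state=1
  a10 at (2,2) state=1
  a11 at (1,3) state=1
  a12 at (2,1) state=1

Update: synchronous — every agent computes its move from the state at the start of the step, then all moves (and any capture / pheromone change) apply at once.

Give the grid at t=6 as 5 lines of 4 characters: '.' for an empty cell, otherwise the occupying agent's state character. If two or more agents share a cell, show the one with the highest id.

11.0
..11
.111
0...
0100

t=1: a0@(3,0):0 a1@(2,3):0 a2@(1,2):1 a3@(4,0):0 a4@(0,0):1 a5@(0,3):0 a6@(4,1):1 a7@(4,3):0 a8@(4,2):0 a9@(0,1):1 a10@(2,2):1 a11@(1,3):1 a12@(2,1):1
t=2: a0@(3,0):0 a1@(2,3):1 a2@(1,2):1 a3@(4,0):0 a4@(0,0):1 a5@(0,3):0 a6@(4,1):1 a7@(4,3):0 a8@(4,2):0 a9@(0,1):1 a10@(2,2):1 a11@(1,3):1 a12@(2,1):1
t=3: (unchanged — steady state)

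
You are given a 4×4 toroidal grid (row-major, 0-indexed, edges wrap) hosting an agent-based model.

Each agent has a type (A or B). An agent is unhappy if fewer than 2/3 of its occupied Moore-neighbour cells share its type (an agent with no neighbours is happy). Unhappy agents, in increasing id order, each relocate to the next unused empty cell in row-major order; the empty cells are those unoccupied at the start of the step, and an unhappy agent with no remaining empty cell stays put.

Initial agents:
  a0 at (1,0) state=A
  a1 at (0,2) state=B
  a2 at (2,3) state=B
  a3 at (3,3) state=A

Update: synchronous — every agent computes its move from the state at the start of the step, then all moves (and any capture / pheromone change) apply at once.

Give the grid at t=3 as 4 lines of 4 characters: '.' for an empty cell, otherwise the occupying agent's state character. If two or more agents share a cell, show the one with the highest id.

t=1: a0@(0,0):A a1@(0,1):B a2@(0,3):B a3@(1,1):A
t=2: a0@(0,2):A a1@(1,0):B a2@(1,2):B a3@(1,3):A
t=3: a0@(0,0):A a1@(0,1):B a2@(0,3):B a3@(1,1):A

AB.B
.A..
....
....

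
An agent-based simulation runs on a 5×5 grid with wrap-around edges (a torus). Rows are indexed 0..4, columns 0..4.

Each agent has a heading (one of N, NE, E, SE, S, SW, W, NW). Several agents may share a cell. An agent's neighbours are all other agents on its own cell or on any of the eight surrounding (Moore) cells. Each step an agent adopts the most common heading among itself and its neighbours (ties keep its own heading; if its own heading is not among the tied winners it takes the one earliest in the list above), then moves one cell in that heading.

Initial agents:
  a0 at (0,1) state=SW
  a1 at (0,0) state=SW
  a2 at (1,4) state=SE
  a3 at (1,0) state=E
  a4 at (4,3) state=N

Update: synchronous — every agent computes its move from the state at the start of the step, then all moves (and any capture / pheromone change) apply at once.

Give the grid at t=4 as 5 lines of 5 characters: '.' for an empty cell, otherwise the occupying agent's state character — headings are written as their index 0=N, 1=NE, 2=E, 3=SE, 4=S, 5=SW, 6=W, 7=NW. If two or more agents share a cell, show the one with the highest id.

t=1: a0@(1,0):SW a1@(1,4):SW a2@(2,0):SE a3@(2,4):SW a4@(3,3):N
t=2: a0@(2,4):SW a1@(2,3):SW a2@(3,4):SW a3@(3,3):SW a4@(2,3):N
t=3: a0@(3,3):SW a1@(3,2):SW a2@(4,3):SW a3@(4,2):SW a4@(3,2):SW
t=4: a0@(4,2):SW a1@(4,1):SW a2@(0,2):SW a3@(0,1):SW a4@(4,1):SW

.55..
.....
.....
.....
.55..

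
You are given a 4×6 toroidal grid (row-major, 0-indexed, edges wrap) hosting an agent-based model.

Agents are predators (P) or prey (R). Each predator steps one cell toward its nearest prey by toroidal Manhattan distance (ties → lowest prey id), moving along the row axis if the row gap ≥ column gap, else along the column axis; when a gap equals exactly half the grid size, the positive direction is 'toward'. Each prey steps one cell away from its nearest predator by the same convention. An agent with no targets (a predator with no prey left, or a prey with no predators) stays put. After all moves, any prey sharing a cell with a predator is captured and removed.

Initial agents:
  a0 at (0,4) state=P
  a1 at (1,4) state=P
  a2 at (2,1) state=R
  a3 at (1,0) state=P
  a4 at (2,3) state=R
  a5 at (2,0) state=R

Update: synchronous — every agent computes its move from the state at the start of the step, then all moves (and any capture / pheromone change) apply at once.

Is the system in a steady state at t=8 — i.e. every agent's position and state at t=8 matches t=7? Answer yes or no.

t=1: a0@(1,4):P a1@(2,4):P a2@(3,1):R a3@(2,0):P a4@(3,3):R a5@(3,0):R
t=2: a0@(2,4):P a1@(3,4):P a2@(0,1):R a3@(3,0):P a4@(0,3):R a5@(0,0):R
t=3: a0@(3,4):P a1@(0,4):P a2@(1,1):R a3@(0,0):P a4@(1,3):R a5@(1,0):R
t=4: a0@(0,4):P a1@(1,4):P a2@(2,1):R a3@(1,0):P a4@(2,3):R a5@(2,0):R
t=5: a0@(1,4):P a1@(2,4):P a2@(3,1):R a3@(2,0):P a4@(3,3):R a5@(3,0):R
t=6: a0@(2,4):P a1@(3,4):P a2@(0,1):R a3@(3,0):P a4@(0,3):R a5@(0,0):R
t=7: a0@(3,4):P a1@(0,4):P a2@(1,1):R a3@(0,0):P a4@(1,3):R a5@(1,0):R
t=8: a0@(0,4):P a1@(1,4):P a2@(2,1):R a3@(1,0):P a4@(2,3):R a5@(2,0):R

no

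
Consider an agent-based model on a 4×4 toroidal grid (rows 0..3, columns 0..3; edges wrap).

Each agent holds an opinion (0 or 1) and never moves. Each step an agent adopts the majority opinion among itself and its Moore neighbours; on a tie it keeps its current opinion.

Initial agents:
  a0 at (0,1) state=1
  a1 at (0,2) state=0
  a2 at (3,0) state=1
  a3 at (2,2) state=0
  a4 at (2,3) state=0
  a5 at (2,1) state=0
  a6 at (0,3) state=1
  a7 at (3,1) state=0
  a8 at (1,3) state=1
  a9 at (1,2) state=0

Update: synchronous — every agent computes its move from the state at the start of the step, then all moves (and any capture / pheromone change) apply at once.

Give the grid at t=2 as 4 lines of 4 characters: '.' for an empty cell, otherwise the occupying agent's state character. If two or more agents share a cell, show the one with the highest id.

.000
..00
.000
00..

t=1: a0@(0,1):0 a1@(0,2):0 a2@(3,0):1 a3@(2,2):0 a4@(2,3):0 a5@(2,1):0 a6@(0,3):1 a7@(3,1):0 a8@(1,3):0 a9@(1,2):0
t=2: a0@(0,1):0 a1@(0,2):0 a2@(3,0):0 a3@(2,2):0 a4@(2,3):0 a5@(2,1):0 a6@(0,3):0 a7@(3,1):0 a8@(1,3):0 a9@(1,2):0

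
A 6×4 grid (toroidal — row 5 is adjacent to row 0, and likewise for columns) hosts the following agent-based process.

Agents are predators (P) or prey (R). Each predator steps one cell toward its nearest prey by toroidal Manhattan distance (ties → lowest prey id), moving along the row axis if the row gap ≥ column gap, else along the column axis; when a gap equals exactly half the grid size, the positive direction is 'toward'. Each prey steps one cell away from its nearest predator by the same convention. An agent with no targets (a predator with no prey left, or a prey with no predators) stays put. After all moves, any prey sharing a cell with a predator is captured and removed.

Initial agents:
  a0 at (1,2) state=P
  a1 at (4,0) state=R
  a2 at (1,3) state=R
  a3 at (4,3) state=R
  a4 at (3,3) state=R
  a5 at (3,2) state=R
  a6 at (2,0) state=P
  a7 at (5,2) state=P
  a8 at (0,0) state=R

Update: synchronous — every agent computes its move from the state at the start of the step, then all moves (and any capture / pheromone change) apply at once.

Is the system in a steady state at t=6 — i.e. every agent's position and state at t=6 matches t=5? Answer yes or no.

t=1: a0@(1,3):P a1@(5,0):R a2@(1,0):R a3@(3,3):R a4@(4,3):R a6@(3,0):P a7@(4,2):P a8@(5,0):R
t=2: a0@(1,0):P a1@(0,0):R a2@(1,1):R a3@(3,2):R a4@(4,0):R a6@(3,3):P a7@(4,3):P a8@(0,0):R
t=3: a0@(0,0):P a1@(5,0):R a2@(1,2):R a3@(3,1):R a4@(4,1):R a6@(3,2):P a7@(4,0):P a8@(5,0):R
t=4: a0@(5,0):P a1@(4,0):R a2@(0,2):R a3@(3,0):R a4@(4,2):R a6@(3,1):P a7@(5,0):P a8@(4,0):R
t=5: a0@(4,0):P a2@(0,1):R a3@(3,3):R a4@(5,2):R a6@(3,0):P a7@(4,0):P
t=6: a0@(3,0):P a2@(1,1):R a3@(3,2):R a4@(5,1):R a6@(3,3):P a7@(3,0):P

no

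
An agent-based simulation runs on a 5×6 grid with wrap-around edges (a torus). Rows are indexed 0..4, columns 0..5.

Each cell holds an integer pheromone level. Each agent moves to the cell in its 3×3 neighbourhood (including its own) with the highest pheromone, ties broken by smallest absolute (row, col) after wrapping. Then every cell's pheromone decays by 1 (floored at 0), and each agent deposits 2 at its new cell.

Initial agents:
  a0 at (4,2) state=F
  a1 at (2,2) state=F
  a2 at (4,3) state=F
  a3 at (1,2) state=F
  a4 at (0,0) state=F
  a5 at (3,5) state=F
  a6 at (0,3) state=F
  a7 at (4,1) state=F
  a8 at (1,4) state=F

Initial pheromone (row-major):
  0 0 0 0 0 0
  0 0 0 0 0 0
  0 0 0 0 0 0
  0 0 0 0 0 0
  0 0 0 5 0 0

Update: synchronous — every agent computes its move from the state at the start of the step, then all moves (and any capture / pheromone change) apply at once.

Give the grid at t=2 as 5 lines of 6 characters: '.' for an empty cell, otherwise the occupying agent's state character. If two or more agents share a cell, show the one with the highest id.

t=1: a0@(4,3) a1@(1,1) a2@(4,3) a3@(0,1) a4@(0,0) a5@(2,0) a6@(4,3) a7@(0,0) a8@(0,3) | pheromone: 4 2 0 2 0 0 / 0 2 0 0 0 0 / 2 0 0 0 0 0 / 0 0 0 0 0 0 / 0 0 0 10 0 0
t=2: a0@(4,3) a1@(0,0) a2@(4,3) a3@(0,0) a4@(0,0) a5@(1,1) a6@(4,3) a7@(0,0) a8@(4,3) | pheromone: 11 1 0 1 0 0 / 0 3 0 0 0 0 / 1 0 0 0 0 0 / 0 0 0 0 0 0 / 0 0 0 17 0 0

F.....
.F....
......
......
...F..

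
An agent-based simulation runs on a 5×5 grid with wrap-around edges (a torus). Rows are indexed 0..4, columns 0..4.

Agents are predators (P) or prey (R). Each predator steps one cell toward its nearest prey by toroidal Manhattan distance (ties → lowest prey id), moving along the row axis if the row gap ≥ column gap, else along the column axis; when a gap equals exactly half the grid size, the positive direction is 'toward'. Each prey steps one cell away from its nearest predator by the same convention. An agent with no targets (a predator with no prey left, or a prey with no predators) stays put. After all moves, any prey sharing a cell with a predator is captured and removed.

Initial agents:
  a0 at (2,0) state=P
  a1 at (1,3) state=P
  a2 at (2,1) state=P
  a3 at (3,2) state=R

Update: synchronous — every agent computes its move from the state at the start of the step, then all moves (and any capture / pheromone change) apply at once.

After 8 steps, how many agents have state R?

1

t=1: a0@(2,1):P a1@(2,3):P a2@(3,1):P a3@(4,2):R
t=2: a0@(3,1):P a1@(3,3):P a2@(4,1):P a3@(0,2):R
t=3: a0@(4,1):P a1@(4,3):P a2@(0,1):P a3@(1,2):R
t=4: a0@(0,1):P a1@(0,3):P a2@(1,1):P a3@(2,2):R
t=5: a0@(1,1):P a1@(1,3):P a2@(2,1):P a3@(3,2):R
t=6: a0@(2,1):P a1@(2,3):P a2@(3,1):P a3@(4,2):R
t=7: a0@(3,1):P a1@(3,3):P a2@(4,1):P a3@(0,2):R
t=8: a0@(4,1):P a1@(4,3):P a2@(0,1):P a3@(1,2):R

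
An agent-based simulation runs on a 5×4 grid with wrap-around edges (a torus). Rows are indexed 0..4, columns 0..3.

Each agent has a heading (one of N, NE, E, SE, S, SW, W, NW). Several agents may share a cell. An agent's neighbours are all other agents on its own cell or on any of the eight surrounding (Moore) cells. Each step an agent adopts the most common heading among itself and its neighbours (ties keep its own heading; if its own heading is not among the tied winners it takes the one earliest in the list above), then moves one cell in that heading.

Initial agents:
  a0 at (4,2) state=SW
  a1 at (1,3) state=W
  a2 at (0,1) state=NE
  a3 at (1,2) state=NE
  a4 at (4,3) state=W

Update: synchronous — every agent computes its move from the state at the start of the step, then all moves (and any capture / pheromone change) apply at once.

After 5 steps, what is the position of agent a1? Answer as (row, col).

t=1: a0@(0,1):SW a1@(1,2):W a2@(4,2):NE a3@(0,3):NE a4@(4,2):W
t=2: a0@(0,0):W a1@(1,1):W a2@(3,3):NE a3@(4,0):NE a4@(3,3):NE
t=3: a0@(0,3):W a1@(1,0):W a2@(2,0):NE a3@(3,1):NE a4@(2,0):NE
t=4: a0@(0,2):W a1@(1,3):W a2@(1,1):NE a3@(2,2):NE a4@(1,1):NE
t=5: a0@(0,1):W a1@(1,2):W a2@(0,2):NE a3@(1,3):NE a4@(0,2):NE

(1, 2)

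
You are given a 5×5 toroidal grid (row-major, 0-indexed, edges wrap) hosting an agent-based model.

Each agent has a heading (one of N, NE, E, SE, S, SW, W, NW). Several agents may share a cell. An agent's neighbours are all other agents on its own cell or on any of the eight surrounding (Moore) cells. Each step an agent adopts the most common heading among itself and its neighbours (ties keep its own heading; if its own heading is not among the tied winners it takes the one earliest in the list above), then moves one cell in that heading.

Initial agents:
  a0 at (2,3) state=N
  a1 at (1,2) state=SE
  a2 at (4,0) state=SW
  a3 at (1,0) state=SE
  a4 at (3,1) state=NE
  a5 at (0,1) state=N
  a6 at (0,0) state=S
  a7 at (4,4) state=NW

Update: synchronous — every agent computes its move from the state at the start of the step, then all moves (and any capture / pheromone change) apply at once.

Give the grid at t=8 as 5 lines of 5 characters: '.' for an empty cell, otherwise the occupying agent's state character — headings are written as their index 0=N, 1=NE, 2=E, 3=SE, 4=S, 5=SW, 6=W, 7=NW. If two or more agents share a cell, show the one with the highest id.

.....
.....
3....
3..33
3..33

t=1: a0@(1,3):N a1@(0,2):N a2@(0,4):SW a3@(2,1):SE a4@(2,2):NE a5@(1,2):SE a6@(1,0):S a7@(3,3):NW
t=2: a0@(0,3):N a1@(4,2):N a2@(1,3):SW a3@(3,2):SE a4@(3,3):SE a5@(2,3):SE a6@(2,0):S a7@(2,2):NW
t=3: a0@(4,3):N a1@(3,2):N a2@(2,2):SW a3@(4,3):SE a4@(4,4):SE a5@(3,4):SE a6@(3,0):S a7@(3,3):SE
t=4: a0@(0,4):SE a1@(2,2):N a2@(3,1):SW a3@(0,4):SE a4@(0,0):SE a5@(4,0):SE a6@(4,1):SE a7@(4,4):SE
t=5: a0@(1,0):SE a1@(1,2):N a2@(4,2):SE a3@(1,0):SE a4@(1,1):SE a5@(0,1):SE a6@(0,2):SE a7@(0,0):SE
t=6: a0@(2,1):SE a1@(2,3):SE a2@(0,3):SE a3@(2,1):SE a4@(2,2):SE a5@(1,2):SE a6@(1,3):SE a7@(1,1):SE
t=7: a0@(3,2):SE a1@(3,4):SE a2@(1,4):SE a3@(3,2):SE a4@(3,3):SE a5@(2,3):SE a6@(2,4):SE a7@(2,2):SE
t=8: a0@(4,3):SE a1@(4,0):SE a2@(2,0):SE a3@(4,3):SE a4@(4,4):SE a5@(3,4):SE a6@(3,0):SE a7@(3,3):SE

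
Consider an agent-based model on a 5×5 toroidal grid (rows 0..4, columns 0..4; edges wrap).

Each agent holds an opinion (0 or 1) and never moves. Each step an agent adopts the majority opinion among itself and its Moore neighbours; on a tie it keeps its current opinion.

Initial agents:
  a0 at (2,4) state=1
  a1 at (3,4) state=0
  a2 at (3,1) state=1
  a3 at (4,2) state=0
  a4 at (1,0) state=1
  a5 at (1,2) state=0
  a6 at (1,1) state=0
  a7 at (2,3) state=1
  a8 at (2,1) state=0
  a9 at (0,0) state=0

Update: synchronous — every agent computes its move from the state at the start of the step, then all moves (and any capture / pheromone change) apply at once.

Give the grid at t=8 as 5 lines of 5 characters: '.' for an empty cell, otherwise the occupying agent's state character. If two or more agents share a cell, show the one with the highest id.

t=1: a0@(2,4):1 a1@(3,4):1 a2@(3,1):0 a3@(4,2):0 a4@(1,0):0 a5@(1,2):0 a6@(1,1):0 a7@(2,3):1 a8@(2,1):0 a9@(0,0):0
t=2: (unchanged — steady state)

0....
000..
.0.11
.0..1
..0..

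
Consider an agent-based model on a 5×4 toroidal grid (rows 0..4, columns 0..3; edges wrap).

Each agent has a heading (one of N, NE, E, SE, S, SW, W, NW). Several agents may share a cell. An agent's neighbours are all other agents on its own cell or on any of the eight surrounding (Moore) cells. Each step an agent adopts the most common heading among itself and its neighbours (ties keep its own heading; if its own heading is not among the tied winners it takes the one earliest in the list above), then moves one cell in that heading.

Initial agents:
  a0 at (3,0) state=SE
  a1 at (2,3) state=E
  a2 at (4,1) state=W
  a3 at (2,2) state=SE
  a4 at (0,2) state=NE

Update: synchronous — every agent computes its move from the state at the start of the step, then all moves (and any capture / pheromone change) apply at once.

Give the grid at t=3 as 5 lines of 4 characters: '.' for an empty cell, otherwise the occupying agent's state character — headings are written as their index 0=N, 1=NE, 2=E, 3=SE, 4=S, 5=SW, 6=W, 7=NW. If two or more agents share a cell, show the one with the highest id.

t=1: a0@(4,1):SE a1@(3,0):SE a2@(4,0):W a3@(3,3):SE a4@(4,3):NE
t=2: a0@(0,2):SE a1@(4,1):SE a2@(0,1):SE a3@(4,0):SE a4@(0,0):SE
t=3: a0@(1,3):SE a1@(0,2):SE a2@(1,2):SE a3@(0,1):SE a4@(1,1):SE

.33.
.333
....
....
....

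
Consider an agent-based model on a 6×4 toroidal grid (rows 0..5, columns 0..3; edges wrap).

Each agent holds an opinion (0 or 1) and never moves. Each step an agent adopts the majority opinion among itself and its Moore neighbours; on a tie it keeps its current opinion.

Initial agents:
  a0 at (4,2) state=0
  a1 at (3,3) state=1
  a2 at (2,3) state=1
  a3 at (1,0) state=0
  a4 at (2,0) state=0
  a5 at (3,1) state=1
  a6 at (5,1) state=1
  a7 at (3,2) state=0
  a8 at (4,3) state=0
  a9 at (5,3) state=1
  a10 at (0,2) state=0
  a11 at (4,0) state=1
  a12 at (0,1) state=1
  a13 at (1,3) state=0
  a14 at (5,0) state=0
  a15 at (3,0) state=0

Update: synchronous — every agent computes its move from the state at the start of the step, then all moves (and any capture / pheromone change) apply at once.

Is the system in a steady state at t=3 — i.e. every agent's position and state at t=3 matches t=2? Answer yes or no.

t=1: a0@(4,2):1 a1@(3,3):0 a2@(2,3):0 a3@(1,0):0 a4@(2,0):0 a5@(3,1):0 a6@(5,1):1 a7@(3,2):0 a8@(4,3):0 a9@(5,3):0 a10@(0,2):1 a11@(4,0):1 a12@(0,1):0 a13@(1,3):0 a14@(5,0):1 a15@(3,0):1
t=2: a0@(4,2):0 a1@(3,3):0 a2@(2,3):0 a3@(1,0):0 a4@(2,0):0 a5@(3,1):0 a6@(5,1):1 a7@(3,2):0 a8@(4,3):0 a9@(5,3):1 a10@(0,2):0 a11@(4,0):1 a12@(0,1):1 a13@(1,3):0 a14@(5,0):1 a15@(3,0):0
t=3: a0@(4,2):0 a1@(3,3):0 a2@(2,3):0 a3@(1,0):0 a4@(2,0):0 a5@(3,1):0 a6@(5,1):1 a7@(3,2):0 a8@(4,3):0 a9@(5,3):1 a10@(0,2):1 a11@(4,0):1 a12@(0,1):1 a13@(1,3):0 a14@(5,0):1 a15@(3,0):0

no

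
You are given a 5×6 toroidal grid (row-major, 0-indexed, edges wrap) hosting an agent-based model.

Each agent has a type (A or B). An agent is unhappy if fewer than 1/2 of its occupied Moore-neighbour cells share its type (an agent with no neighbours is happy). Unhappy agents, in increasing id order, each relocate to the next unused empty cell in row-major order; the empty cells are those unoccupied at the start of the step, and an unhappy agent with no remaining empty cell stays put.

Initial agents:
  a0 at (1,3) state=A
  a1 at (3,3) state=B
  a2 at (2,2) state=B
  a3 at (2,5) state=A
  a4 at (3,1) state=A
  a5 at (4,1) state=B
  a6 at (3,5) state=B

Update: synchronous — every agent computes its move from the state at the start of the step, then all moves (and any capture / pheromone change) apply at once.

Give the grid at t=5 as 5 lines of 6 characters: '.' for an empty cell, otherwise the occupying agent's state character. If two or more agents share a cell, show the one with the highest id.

t=1: a0@(0,0):A a1@(3,3):B a2@(0,1):B a3@(0,2):A a4@(0,3):A a5@(0,4):B a6@(0,5):B
t=2: a0@(1,0):A a1@(3,3):B a2@(1,1):B a3@(0,2):A a4@(0,3):A a5@(0,4):B a6@(0,5):B
t=3: a0@(0,0):A a1@(3,3):B a2@(0,1):B a3@(0,2):A a4@(0,3):A a5@(0,4):B a6@(0,5):B
t=4: a0@(1,0):A a1@(3,3):B a2@(1,1):B a3@(0,2):A a4@(0,3):A a5@(0,4):B a6@(0,5):B
t=5: a0@(0,0):A a1@(3,3):B a2@(0,1):B a3@(0,2):A a4@(0,3):A a5@(0,4):B a6@(0,5):B

ABAABB
......
......
...B..
......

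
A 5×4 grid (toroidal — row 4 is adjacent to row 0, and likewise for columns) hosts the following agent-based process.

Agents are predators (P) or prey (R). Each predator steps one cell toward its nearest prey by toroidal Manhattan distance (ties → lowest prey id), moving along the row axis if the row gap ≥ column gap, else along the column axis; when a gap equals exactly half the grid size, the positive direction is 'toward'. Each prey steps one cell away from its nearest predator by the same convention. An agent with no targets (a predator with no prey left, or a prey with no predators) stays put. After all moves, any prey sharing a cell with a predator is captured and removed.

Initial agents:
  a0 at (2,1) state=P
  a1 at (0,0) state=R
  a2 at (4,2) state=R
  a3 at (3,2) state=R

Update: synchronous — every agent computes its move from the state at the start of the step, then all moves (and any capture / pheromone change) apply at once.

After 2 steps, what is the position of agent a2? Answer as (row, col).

(1, 2)

t=1: a0@(3,1):P a1@(4,0):R a2@(0,2):R a3@(4,2):R
t=2: a0@(4,1):P a1@(0,0):R a2@(1,2):R a3@(0,2):R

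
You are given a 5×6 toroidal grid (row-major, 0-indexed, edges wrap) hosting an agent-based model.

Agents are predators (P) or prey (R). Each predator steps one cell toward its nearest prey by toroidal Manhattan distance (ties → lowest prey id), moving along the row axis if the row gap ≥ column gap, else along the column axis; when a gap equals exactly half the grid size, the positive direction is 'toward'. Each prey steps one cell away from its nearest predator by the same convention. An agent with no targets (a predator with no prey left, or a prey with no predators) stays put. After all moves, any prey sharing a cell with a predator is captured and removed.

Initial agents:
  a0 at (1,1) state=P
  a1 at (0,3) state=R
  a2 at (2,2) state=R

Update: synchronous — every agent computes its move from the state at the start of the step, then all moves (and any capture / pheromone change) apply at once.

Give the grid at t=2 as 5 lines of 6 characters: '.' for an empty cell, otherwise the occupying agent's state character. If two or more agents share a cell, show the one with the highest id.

...R..
......
......
.P....
..R...

t=1: a0@(2,1):P a1@(0,4):R a2@(3,2):R
t=2: a0@(3,1):P a1@(0,3):R a2@(4,2):R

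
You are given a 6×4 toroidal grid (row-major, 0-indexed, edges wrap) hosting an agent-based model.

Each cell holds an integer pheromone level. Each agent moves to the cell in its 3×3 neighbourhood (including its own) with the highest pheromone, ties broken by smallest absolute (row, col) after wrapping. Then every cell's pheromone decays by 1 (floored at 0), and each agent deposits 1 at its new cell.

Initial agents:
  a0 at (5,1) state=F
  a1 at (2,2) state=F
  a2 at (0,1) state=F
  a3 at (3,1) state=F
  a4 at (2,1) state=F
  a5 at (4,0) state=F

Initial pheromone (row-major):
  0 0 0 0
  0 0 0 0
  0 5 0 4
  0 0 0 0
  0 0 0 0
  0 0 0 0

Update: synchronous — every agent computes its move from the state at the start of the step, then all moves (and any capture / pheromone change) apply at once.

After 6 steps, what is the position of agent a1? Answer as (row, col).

(2, 1)

t=1: a0@(0,0) a1@(2,1) a2@(0,0) a3@(2,1) a4@(2,1) a5@(3,0) | pheromone: 2 0 0 0 / 0 0 0 0 / 0 7 0 3 / 1 0 0 0 / 0 0 0 0 / 0 0 0 0
t=2: a0@(0,0) a1@(2,1) a2@(0,0) a3@(2,1) a4@(2,1) a5@(2,1) | pheromone: 3 0 0 0 / 0 0 0 0 / 0 10 0 2 / 0 0 0 0 / 0 0 0 0 / 0 0 0 0
t=3: a0@(0,0) a1@(2,1) a2@(0,0) a3@(2,1) a4@(2,1) a5@(2,1) | pheromone: 4 0 0 0 / 0 0 0 0 / 0 13 0 1 / 0 0 0 0 / 0 0 0 0 / 0 0 0 0
t=4: a0@(0,0) a1@(2,1) a2@(0,0) a3@(2,1) a4@(2,1) a5@(2,1) | pheromone: 5 0 0 0 / 0 0 0 0 / 0 16 0 0 / 0 0 0 0 / 0 0 0 0 / 0 0 0 0
t=5: a0@(0,0) a1@(2,1) a2@(0,0) a3@(2,1) a4@(2,1) a5@(2,1) | pheromone: 6 0 0 0 / 0 0 0 0 / 0 19 0 0 / 0 0 0 0 / 0 0 0 0 / 0 0 0 0
t=6: a0@(0,0) a1@(2,1) a2@(0,0) a3@(2,1) a4@(2,1) a5@(2,1) | pheromone: 7 0 0 0 / 0 0 0 0 / 0 22 0 0 / 0 0 0 0 / 0 0 0 0 / 0 0 0 0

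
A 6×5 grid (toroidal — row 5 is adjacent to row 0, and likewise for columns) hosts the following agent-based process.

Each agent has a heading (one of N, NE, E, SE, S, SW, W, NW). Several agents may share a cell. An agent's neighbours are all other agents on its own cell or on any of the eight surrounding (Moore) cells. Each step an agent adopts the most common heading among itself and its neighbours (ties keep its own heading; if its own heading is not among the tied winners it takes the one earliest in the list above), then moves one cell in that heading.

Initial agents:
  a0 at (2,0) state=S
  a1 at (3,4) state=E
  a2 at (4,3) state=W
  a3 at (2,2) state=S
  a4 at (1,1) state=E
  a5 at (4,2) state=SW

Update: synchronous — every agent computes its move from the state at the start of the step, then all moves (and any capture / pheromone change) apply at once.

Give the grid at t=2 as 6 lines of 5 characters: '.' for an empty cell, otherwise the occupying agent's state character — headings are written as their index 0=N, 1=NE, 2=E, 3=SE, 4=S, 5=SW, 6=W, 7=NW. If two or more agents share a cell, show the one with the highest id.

t=1: a0@(2,1):E a1@(3,0):E a2@(4,2):W a3@(3,2):S a4@(2,1):S a5@(5,1):SW
t=2: a0@(2,2):E a1@(3,1):E a2@(4,1):W a3@(4,2):S a4@(3,1):S a5@(0,0):SW

5....
.....
..2..
.4...
.64..
.....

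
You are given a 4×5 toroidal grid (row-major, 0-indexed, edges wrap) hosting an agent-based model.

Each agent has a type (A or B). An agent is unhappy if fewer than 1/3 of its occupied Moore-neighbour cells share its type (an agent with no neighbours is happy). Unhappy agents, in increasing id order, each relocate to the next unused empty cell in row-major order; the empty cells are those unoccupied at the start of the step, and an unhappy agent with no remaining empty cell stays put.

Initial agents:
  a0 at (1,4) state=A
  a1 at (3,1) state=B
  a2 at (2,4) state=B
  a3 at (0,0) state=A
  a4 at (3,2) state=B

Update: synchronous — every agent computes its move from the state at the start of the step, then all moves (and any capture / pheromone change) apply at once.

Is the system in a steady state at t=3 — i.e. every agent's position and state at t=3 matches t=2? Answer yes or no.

t=1: a0@(1,4):A a1@(3,1):B a2@(0,1):B a3@(0,0):A a4@(3,2):B
t=2: (unchanged — steady state)

yes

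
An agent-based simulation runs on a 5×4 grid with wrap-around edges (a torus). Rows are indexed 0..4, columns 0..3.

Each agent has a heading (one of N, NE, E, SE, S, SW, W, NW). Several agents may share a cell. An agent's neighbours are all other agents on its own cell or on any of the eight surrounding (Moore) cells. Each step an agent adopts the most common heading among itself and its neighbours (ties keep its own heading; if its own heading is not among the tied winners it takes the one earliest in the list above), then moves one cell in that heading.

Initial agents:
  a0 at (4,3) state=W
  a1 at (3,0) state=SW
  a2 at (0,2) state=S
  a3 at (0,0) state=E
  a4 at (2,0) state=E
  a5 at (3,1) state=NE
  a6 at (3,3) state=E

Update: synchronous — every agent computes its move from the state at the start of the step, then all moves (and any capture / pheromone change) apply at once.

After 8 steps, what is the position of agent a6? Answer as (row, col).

(3, 3)

t=1: a0@(4,0):E a1@(3,1):E a2@(1,2):S a3@(0,1):E a4@(2,1):E a5@(2,2):NE a6@(3,0):E
t=2: a0@(4,1):E a1@(3,2):E a2@(1,3):E a3@(0,2):E a4@(2,2):E a5@(2,3):E a6@(3,1):E
t=3: a0@(4,2):E a1@(3,3):E a2@(1,0):E a3@(0,3):E a4@(2,3):E a5@(2,0):E a6@(3,2):E
t=4: a0@(4,3):E a1@(3,0):E a2@(1,1):E a3@(0,0):E a4@(2,0):E a5@(2,1):E a6@(3,3):E
t=5: a0@(4,0):E a1@(3,1):E a2@(1,2):E a3@(0,1):E a4@(2,1):E a5@(2,2):E a6@(3,0):E
t=6: a0@(4,1):E a1@(3,2):E a2@(1,3):E a3@(0,2):E a4@(2,2):E a5@(2,3):E a6@(3,1):E
t=7: a0@(4,2):E a1@(3,3):E a2@(1,0):E a3@(0,3):E a4@(2,3):E a5@(2,0):E a6@(3,2):E
t=8: a0@(4,3):E a1@(3,0):E a2@(1,1):E a3@(0,0):E a4@(2,0):E a5@(2,1):E a6@(3,3):E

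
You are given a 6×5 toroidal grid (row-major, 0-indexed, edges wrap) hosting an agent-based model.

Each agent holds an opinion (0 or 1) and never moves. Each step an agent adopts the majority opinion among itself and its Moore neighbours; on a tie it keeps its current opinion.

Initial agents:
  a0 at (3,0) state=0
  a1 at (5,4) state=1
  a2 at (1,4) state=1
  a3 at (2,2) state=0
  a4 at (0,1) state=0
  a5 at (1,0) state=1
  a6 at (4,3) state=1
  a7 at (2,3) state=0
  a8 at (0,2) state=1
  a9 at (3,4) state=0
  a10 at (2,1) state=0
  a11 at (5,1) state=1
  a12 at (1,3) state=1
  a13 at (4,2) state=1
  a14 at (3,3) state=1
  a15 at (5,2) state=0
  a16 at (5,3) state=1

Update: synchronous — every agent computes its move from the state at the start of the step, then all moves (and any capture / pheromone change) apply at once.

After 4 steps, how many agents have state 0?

t=1: a0@(3,0):0 a1@(5,4):1 a2@(1,4):1 a3@(2,2):0 a4@(0,1):1 a5@(1,0):1 a6@(4,3):1 a7@(2,3):0 a8@(0,2):1 a9@(3,4):0 a10@(2,1):0 a11@(5,1):1 a12@(1,3):1 a13@(4,2):1 a14@(3,3):1 a15@(5,2):1 a16@(5,3):1
t=2: (unchanged — steady state)

5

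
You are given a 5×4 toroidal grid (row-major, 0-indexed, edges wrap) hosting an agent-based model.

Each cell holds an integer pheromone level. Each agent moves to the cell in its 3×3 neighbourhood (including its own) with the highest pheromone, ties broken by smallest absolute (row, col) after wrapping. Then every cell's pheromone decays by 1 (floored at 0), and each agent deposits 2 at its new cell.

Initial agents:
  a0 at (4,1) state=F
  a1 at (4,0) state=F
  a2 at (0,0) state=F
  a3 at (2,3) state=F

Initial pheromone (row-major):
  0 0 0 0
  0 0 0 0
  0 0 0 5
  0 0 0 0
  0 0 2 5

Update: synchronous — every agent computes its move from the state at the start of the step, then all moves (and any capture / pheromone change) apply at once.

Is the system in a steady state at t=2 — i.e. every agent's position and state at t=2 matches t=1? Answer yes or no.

no

t=1: a0@(4,2) a1@(4,3) a2@(4,3) a3@(2,3) | pheromone: 0 0 0 0 / 0 0 0 0 / 0 0 0 6 / 0 0 0 0 / 0 0 3 8
t=2: a0@(4,3) a1@(4,3) a2@(4,3) a3@(2,3) | pheromone: 0 0 0 0 / 0 0 0 0 / 0 0 0 7 / 0 0 0 0 / 0 0 2 13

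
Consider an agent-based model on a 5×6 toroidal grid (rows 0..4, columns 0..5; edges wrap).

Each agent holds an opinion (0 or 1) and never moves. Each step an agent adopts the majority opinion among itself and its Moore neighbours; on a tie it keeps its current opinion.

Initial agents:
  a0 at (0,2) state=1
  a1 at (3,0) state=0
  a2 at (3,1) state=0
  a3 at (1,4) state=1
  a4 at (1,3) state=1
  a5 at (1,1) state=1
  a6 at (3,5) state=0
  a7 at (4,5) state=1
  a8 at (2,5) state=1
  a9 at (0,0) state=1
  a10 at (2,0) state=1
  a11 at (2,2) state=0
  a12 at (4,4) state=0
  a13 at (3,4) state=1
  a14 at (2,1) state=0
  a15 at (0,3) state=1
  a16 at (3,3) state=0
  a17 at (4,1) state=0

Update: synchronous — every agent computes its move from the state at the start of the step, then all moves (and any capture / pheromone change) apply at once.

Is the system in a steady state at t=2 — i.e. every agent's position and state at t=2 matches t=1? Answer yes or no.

t=1: a0@(0,2):1 a1@(3,0):0 a2@(3,1):0 a3@(1,4):1 a4@(1,3):1 a5@(1,1):1 a6@(3,5):1 a7@(4,5):1 a8@(2,5):1 a9@(0,0):1 a10@(2,0):0 a11@(2,2):0 a12@(4,4):0 a13@(3,4):1 a14@(2,1):0 a15@(0,3):1 a16@(3,3):0 a17@(4,1):0
t=2: a0@(0,2):1 a1@(3,0):0 a2@(3,1):0 a3@(1,4):1 a4@(1,3):1 a5@(1,1):1 a6@(3,5):1 a7@(4,5):1 a8@(2,5):1 a9@(0,0):1 a10@(2,0):0 a11@(2,2):0 a12@(4,4):1 a13@(3,4):1 a14@(2,1):0 a15@(0,3):1 a16@(3,3):0 a17@(4,1):0

no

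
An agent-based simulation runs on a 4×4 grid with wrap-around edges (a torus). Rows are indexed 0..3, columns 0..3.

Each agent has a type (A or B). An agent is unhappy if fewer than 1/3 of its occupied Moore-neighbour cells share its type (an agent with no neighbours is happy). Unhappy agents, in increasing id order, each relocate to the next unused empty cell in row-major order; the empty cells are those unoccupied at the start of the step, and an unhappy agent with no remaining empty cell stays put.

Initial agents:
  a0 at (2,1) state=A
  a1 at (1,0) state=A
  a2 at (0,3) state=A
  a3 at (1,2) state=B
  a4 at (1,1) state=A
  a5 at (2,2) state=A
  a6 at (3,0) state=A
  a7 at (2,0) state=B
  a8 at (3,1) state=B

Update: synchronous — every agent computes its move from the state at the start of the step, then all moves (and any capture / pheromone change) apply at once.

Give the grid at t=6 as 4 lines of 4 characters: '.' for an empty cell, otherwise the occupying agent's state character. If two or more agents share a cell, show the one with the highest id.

.BBA
AAB.
.AA.
A...

t=1: a0@(2,1):A a1@(1,0):A a2@(0,3):A a3@(0,0):B a4@(1,1):A a5@(2,2):A a6@(3,0):A a7@(0,1):B a8@(0,2):B
t=2: a0@(2,1):A a1@(1,0):A a2@(0,3):A a3@(1,2):B a4@(1,1):A a5@(2,2):A a6@(3,0):A a7@(0,1):B a8@(0,2):B
t=3: (unchanged — steady state)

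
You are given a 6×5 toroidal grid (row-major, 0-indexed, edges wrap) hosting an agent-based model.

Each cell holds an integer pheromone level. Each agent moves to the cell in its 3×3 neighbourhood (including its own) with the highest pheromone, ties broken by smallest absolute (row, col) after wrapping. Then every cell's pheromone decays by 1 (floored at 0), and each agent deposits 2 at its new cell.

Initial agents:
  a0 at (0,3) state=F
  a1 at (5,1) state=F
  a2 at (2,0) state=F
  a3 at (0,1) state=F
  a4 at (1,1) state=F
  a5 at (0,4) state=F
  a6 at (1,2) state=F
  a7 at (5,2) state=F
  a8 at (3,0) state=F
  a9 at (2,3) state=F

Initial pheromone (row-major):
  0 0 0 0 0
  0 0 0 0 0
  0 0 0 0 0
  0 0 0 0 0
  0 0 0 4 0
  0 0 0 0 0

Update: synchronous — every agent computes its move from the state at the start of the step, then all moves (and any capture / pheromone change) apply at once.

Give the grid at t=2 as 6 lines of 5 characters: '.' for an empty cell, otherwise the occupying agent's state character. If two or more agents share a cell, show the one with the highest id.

t=1: a0@(0,2) a1@(0,0) a2@(1,0) a3@(0,0) a4@(0,0) a5@(0,0) a6@(0,1) a7@(4,3) a8@(2,0) a9@(1,2) | pheromone: 8 2 2 0 0 / 2 0 2 0 0 / 2 0 0 0 0 / 0 0 0 0 0 / 0 0 0 5 0 / 0 0 0 0 0
t=2: a0@(0,1) a1@(0,0) a2@(0,0) a3@(0,0) a4@(0,0) a5@(0,0) a6@(0,0) a7@(4,3) a8@(1,0) a9@(0,1) | pheromone: 19 5 1 0 0 / 3 0 1 0 0 / 1 0 0 0 0 / 0 0 0 0 0 / 0 0 0 6 0 / 0 0 0 0 0

FF...
F....
.....
.....
...F.
.....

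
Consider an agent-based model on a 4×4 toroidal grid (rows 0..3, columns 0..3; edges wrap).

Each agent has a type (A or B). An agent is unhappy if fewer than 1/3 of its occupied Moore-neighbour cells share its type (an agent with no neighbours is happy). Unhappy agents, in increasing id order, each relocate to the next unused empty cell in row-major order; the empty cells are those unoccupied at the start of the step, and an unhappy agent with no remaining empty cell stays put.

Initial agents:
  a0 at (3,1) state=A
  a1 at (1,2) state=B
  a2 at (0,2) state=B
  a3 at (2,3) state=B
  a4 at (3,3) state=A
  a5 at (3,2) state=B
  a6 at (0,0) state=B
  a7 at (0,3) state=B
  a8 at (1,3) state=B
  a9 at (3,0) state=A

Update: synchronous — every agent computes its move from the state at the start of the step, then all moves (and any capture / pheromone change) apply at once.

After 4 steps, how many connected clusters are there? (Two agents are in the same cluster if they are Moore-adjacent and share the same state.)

t=1: a0@(0,1):A a1@(1,2):B a2@(0,2):B a3@(2,3):B a4@(1,0):A a5@(3,2):B a6@(0,0):B a7@(0,3):B a8@(1,3):B a9@(3,0):A
t=2: a0@(0,1):A a1@(1,2):B a2@(0,2):B a3@(2,3):B a4@(1,1):A a5@(3,2):B a6@(0,0):B a7@(0,3):B a8@(1,3):B a9@(2,0):A
t=3: a0@(1,0):A a1@(1,2):B a2@(0,2):B a3@(2,3):B a4@(1,1):A a5@(3,2):B a6@(0,0):B a7@(0,3):B a8@(1,3):B a9@(2,0):A
t=4: (unchanged — steady state)

2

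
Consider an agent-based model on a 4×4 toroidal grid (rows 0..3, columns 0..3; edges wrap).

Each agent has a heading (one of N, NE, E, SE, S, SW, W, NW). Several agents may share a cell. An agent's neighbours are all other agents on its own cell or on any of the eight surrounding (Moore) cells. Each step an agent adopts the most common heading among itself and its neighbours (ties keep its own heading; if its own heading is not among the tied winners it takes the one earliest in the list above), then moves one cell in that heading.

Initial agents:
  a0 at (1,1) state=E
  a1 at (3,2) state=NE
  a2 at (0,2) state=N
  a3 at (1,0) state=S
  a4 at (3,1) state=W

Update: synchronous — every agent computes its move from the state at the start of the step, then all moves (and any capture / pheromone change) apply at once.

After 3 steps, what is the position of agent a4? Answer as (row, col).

t=1: a0@(1,2):E a1@(2,3):NE a2@(3,2):N a3@(2,0):S a4@(3,0):W
t=2: a0@(1,3):E a1@(1,0):NE a2@(2,2):N a3@(3,0):S a4@(3,3):W
t=3: a0@(1,0):E a1@(0,1):NE a2@(1,2):N a3@(0,0):S a4@(3,2):W

(3, 2)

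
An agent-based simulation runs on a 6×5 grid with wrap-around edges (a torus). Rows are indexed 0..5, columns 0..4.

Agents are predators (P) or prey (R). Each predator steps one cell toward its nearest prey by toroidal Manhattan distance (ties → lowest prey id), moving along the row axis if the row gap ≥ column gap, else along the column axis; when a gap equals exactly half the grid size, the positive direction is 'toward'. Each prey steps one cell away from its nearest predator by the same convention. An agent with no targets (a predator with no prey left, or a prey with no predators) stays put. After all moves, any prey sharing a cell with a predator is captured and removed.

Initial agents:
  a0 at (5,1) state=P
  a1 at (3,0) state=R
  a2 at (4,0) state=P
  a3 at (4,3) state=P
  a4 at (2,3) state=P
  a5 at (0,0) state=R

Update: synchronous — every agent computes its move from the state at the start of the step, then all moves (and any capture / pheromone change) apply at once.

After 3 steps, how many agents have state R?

1

t=1: a0@(0,1):P a1@(2,0):R a2@(3,0):P a3@(4,4):P a4@(2,4):P a5@(1,0):R
t=2: a0@(1,1):P a1@(1,0):R a2@(2,0):P a3@(3,4):P a4@(2,0):P
t=3: a0@(1,0):P a1@(1,4):R a2@(1,0):P a3@(2,4):P a4@(1,0):P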